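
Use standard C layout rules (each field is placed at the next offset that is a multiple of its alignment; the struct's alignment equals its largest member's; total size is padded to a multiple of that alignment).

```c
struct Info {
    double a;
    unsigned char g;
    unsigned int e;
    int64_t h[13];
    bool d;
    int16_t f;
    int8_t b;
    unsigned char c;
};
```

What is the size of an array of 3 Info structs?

384

0..8  a  (8B, 8-aligned)
8..9  g  (1B, 1-aligned)
9..12  -- padding (3B)
12..16  e  (4B, 4-aligned)
16..120  h  (104B, 8-aligned)
120..121  d  (1B, 1-aligned)
121..122  -- padding (1B)
122..124  f  (2B, 2-aligned)
124..125  b  (1B, 1-aligned)
125..126  c  (1B, 1-aligned)
126..128  -- tail padding (2B)
sizeof = 128, alignof = 8
array of 3: 3 × 128 = 384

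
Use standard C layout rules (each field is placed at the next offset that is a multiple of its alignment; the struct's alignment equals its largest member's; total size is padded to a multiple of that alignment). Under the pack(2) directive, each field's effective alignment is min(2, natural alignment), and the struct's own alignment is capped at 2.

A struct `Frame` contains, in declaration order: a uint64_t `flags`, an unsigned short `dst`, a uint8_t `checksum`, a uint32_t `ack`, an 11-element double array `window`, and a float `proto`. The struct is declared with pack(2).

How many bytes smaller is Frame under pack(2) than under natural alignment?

4

natural layout:
  0..8  flags  (8B, 8-aligned)
  8..10  dst  (2B, 2-aligned)
  10..11  checksum  (1B, 1-aligned)
  11..12  -- padding (1B)
  12..16  ack  (4B, 4-aligned)
  16..104  window  (88B, 8-aligned)
  104..108  proto  (4B, 4-aligned)
  108..112  -- tail padding (4B)
  sizeof = 112, alignof = 8
packed(2) layout:
  0..8  flags  (8B, 2-aligned)
  8..10  dst  (2B, 2-aligned)
  10..11  checksum  (1B, 1-aligned)
  11..12  -- padding (1B)
  12..16  ack  (4B, 2-aligned)
  16..104  window  (88B, 2-aligned)
  104..108  proto  (4B, 2-aligned)
  sizeof = 108, alignof = 2
112 − 108 = 4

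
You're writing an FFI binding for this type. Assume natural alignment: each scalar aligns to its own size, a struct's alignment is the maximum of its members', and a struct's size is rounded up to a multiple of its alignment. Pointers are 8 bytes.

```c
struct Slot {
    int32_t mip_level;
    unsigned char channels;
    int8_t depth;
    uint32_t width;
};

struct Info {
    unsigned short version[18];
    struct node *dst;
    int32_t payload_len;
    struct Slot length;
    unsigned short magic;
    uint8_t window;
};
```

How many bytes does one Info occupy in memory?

Slot: 0..4  mip_level  (4B, 4-aligned); 4..5  channels  (1B, 1-aligned); 5..6  depth  (1B, 1-aligned); 6..8  -- padding (2B); 8..12  width  (4B, 4-aligned); sizeof = 12, alignof = 4
0..36  version  (36B, 2-aligned)
36..40  -- padding (4B)
40..48  dst  (8B, 8-aligned)
48..52  payload_len  (4B, 4-aligned)
52..64  length  (12B, 4-aligned)
64..66  magic  (2B, 2-aligned)
66..67  window  (1B, 1-aligned)
67..72  -- tail padding (5B)
sizeof = 72, alignof = 8

72 bytes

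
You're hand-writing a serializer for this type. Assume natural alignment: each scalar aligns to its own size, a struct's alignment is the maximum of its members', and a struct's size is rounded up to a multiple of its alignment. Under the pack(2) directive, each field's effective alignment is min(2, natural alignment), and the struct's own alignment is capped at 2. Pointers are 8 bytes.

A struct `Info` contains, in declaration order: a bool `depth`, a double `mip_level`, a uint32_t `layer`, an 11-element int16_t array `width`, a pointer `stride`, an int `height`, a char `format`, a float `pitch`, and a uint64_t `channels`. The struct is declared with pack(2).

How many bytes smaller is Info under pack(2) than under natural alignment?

18

natural layout:
  @0: depth [1B, align 1] → 1
  +7 pad (align 8)
  @8: mip_level [8B, align 8] → 16
  @16: layer [4B, align 4] → 20
  @20: width [22B, align 2] → 42
  +6 pad (align 8)
  @48: stride [8B, align 8] → 56
  @56: height [4B, align 4] → 60
  @60: format [1B, align 1] → 61
  +3 pad (align 4)
  @64: pitch [4B, align 4] → 68
  +4 pad (align 8)
  @72: channels [8B, align 8] → 80
  size 80, align 8
packed(2) layout:
  @0: depth [1B, align 1] → 1
  +1 pad (align 2)
  @2: mip_level [8B, align 2] → 10
  @10: layer [4B, align 2] → 14
  @14: width [22B, align 2] → 36
  @36: stride [8B, align 2] → 44
  @44: height [4B, align 2] → 48
  @48: format [1B, align 1] → 49
  +1 pad (align 2)
  @50: pitch [4B, align 2] → 54
  @54: channels [8B, align 2] → 62
  size 62, align 2
80 − 62 = 18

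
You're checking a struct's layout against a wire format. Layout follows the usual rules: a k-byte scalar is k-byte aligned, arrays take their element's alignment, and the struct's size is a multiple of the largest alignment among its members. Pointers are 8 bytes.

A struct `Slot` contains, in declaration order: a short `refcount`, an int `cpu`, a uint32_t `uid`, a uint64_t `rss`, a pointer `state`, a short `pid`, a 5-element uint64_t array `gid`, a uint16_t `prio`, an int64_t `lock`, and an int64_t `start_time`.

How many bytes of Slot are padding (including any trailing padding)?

refcount at 0 (size 2, align 2) → ends 2
pad 2 to align 4 for cpu
cpu at 4 (size 4, align 4) → ends 8
uid at 8 (size 4, align 4) → ends 12
pad 4 to align 8 for rss
rss at 16 (size 8, align 8) → ends 24
state at 24 (size 8, align 8) → ends 32
pid at 32 (size 2, align 2) → ends 34
pad 6 to align 8 for gid
gid at 40 (size 40, align 8) → ends 80
prio at 80 (size 2, align 2) → ends 82
pad 6 to align 8 for lock
lock at 88 (size 8, align 8) → ends 96
start_time at 96 (size 8, align 8) → ends 104
total 104 bytes, alignment 8
data bytes 86, size 104 → padding 18

18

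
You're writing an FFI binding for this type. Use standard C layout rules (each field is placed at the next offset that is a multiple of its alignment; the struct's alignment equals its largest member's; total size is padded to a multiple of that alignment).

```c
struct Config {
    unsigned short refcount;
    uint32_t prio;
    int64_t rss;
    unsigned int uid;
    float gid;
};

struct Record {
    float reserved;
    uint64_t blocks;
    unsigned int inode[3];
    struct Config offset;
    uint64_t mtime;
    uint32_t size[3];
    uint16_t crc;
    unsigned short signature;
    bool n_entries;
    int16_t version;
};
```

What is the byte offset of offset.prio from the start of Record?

Config: @0: refcount [2B, align 2] → 2; +2 pad (align 4); @4: prio [4B, align 4] → 8; @8: rss [8B, align 8] → 16; @16: uid [4B, align 4] → 20; @20: gid [4B, align 4] → 24; size 24, align 8
@0: reserved [4B, align 4] → 4
+4 pad (align 8)
@8: blocks [8B, align 8] → 16
@16: inode [12B, align 4] → 28
+4 pad (align 8)
@32: offset [24B, align 8] → 56
within Config: prio at 4
32 + 4 = 36

36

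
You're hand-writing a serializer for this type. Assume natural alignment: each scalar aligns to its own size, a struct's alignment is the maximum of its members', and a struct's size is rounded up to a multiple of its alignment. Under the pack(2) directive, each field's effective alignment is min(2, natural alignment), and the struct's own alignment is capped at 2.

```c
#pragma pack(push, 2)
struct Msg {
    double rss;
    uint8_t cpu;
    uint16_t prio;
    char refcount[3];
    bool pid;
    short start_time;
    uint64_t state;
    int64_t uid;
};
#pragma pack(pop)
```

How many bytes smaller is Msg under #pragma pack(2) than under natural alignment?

6

natural layout:
  0..8  rss  (8B, 8-aligned)
  8..9  cpu  (1B, 1-aligned)
  9..10  -- padding (1B)
  10..12  prio  (2B, 2-aligned)
  12..15  refcount  (3B, 1-aligned)
  15..16  pid  (1B, 1-aligned)
  16..18  start_time  (2B, 2-aligned)
  18..24  -- padding (6B)
  24..32  state  (8B, 8-aligned)
  32..40  uid  (8B, 8-aligned)
  sizeof = 40, alignof = 8
packed(2) layout:
  0..8  rss  (8B, 2-aligned)
  8..9  cpu  (1B, 1-aligned)
  9..10  -- padding (1B)
  10..12  prio  (2B, 2-aligned)
  12..15  refcount  (3B, 1-aligned)
  15..16  pid  (1B, 1-aligned)
  16..18  start_time  (2B, 2-aligned)
  18..26  state  (8B, 2-aligned)
  26..34  uid  (8B, 2-aligned)
  sizeof = 34, alignof = 2
40 − 34 = 6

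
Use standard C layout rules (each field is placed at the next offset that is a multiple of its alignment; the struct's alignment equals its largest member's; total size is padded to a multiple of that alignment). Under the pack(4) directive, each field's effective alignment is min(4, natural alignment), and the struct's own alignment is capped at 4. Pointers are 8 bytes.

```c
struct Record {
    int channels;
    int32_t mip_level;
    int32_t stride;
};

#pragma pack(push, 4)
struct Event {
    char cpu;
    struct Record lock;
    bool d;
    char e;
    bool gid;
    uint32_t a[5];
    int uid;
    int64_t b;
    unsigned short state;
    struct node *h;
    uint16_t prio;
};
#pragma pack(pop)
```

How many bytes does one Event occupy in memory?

Record: @0: channels [4B, align 4] → 4; @4: mip_level [4B, align 4] → 8; @8: stride [4B, align 4] → 12; size 12, align 4
@0: cpu [1B, align 1] → 1
+3 pad (align 4)
@4: lock [12B, align 4] → 16
@16: d [1B, align 1] → 17
@17: e [1B, align 1] → 18
@18: gid [1B, align 1] → 19
+1 pad (align 4)
@20: a [20B, align 4] → 40
@40: uid [4B, align 4] → 44
@44: b [8B, align 4] → 52
@52: state [2B, align 2] → 54
+2 pad (align 4)
@56: h [8B, align 4] → 64
@64: prio [2B, align 2] → 66
+2 tail pad (align 4)
size 68, align 4

68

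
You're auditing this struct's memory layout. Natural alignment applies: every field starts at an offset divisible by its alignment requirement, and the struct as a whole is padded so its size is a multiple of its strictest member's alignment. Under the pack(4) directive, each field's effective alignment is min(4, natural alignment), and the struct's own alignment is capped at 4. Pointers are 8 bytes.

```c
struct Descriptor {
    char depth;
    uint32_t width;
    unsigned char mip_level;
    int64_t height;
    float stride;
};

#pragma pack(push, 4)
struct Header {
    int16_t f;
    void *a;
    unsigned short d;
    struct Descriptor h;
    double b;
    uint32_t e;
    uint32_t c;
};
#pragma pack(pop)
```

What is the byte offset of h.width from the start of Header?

20

Descriptor: @0: depth [1B, align 1] → 1; +3 pad (align 4); @4: width [4B, align 4] → 8; @8: mip_level [1B, align 1] → 9; +7 pad (align 8); @16: height [8B, align 8] → 24; @24: stride [4B, align 4] → 28; +4 tail pad (align 8); size 32, align 8
@0: f [2B, align 2] → 2
+2 pad (align 4)
@4: a [8B, align 4] → 12
@12: d [2B, align 2] → 14
+2 pad (align 4)
@16: h [32B, align 4] → 48
within Descriptor: width at 4
16 + 4 = 20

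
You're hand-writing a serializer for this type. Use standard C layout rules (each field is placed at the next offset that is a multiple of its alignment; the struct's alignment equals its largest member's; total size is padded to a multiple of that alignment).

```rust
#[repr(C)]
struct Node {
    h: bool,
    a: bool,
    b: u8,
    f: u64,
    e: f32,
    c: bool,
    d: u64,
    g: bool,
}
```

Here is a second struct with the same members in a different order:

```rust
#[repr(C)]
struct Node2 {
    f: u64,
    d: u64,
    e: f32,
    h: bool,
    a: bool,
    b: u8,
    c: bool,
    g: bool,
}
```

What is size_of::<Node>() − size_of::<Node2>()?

8

0..1  h  (1B, 1-aligned)
1..2  a  (1B, 1-aligned)
2..3  b  (1B, 1-aligned)
3..8  -- padding (5B)
8..16  f  (8B, 8-aligned)
16..20  e  (4B, 4-aligned)
20..21  c  (1B, 1-aligned)
21..24  -- padding (3B)
24..32  d  (8B, 8-aligned)
32..33  g  (1B, 1-aligned)
33..40  -- tail padding (7B)
sizeof = 40, alignof = 8
— Node2 —
0..8  f  (8B, 8-aligned)
8..16  d  (8B, 8-aligned)
16..20  e  (4B, 4-aligned)
20..21  h  (1B, 1-aligned)
21..22  a  (1B, 1-aligned)
22..23  b  (1B, 1-aligned)
23..24  c  (1B, 1-aligned)
24..25  g  (1B, 1-aligned)
25..32  -- tail padding (7B)
sizeof = 32, alignof = 8
40 − 32 = 8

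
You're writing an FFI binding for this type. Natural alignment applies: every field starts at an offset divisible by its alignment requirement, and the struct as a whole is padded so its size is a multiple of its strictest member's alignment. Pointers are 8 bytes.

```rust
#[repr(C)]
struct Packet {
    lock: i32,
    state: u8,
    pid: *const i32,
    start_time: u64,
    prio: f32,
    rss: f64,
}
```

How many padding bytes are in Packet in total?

@0: lock [4B, align 4] → 4
@4: state [1B, align 1] → 5
+3 pad (align 8)
@8: pid [8B, align 8] → 16
@16: start_time [8B, align 8] → 24
@24: prio [4B, align 4] → 28
+4 pad (align 8)
@32: rss [8B, align 8] → 40
size 40, align 8
data bytes 33, size 40 → padding 7

7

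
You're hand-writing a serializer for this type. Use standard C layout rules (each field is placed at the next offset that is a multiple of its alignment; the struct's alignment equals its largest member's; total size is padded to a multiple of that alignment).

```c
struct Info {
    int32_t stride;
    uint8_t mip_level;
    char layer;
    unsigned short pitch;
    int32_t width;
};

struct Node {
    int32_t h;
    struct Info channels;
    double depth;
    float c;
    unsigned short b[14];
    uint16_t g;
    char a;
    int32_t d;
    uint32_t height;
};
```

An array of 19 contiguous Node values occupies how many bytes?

Info: 0..4  stride  (4B, 4-aligned); 4..5  mip_level  (1B, 1-aligned); 5..6  layer  (1B, 1-aligned); 6..8  pitch  (2B, 2-aligned); 8..12  width  (4B, 4-aligned); sizeof = 12, alignof = 4
0..4  h  (4B, 4-aligned)
4..16  channels  (12B, 4-aligned)
16..24  depth  (8B, 8-aligned)
24..28  c  (4B, 4-aligned)
28..56  b  (28B, 2-aligned)
56..58  g  (2B, 2-aligned)
58..59  a  (1B, 1-aligned)
59..60  -- padding (1B)
60..64  d  (4B, 4-aligned)
64..68  height  (4B, 4-aligned)
68..72  -- tail padding (4B)
sizeof = 72, alignof = 8
array of 19: 19 × 72 = 1368

1368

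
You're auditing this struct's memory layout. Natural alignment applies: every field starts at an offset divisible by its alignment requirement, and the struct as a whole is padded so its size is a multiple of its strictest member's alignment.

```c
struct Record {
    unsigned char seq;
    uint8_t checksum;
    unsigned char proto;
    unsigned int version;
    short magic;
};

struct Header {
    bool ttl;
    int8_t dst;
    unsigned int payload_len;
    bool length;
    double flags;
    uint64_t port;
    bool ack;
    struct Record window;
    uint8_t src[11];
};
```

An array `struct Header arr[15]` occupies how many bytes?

Record: seq at 0 (size 1, align 1) → ends 1; checksum at 1 (size 1, align 1) → ends 2; proto at 2 (size 1, align 1) → ends 3; pad 1 to align 4 for version; version at 4 (size 4, align 4) → ends 8; magic at 8 (size 2, align 2) → ends 10; tail pad 2 to reach multiple of 4; total 12 bytes, alignment 4
ttl at 0 (size 1, align 1) → ends 1
dst at 1 (size 1, align 1) → ends 2
pad 2 to align 4 for payload_len
payload_len at 4 (size 4, align 4) → ends 8
length at 8 (size 1, align 1) → ends 9
pad 7 to align 8 for flags
flags at 16 (size 8, align 8) → ends 24
port at 24 (size 8, align 8) → ends 32
ack at 32 (size 1, align 1) → ends 33
pad 3 to align 4 for window
window at 36 (size 12, align 4) → ends 48
src at 48 (size 11, align 1) → ends 59
tail pad 5 to reach multiple of 8
total 64 bytes, alignment 8
array of 15: 15 × 64 = 960

960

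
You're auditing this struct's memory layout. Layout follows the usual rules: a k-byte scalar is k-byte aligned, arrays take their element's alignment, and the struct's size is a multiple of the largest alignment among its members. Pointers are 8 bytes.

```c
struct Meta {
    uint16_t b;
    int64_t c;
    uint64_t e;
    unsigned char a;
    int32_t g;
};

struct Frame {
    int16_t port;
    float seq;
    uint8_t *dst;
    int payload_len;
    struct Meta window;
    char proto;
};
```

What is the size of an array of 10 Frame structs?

Meta: b at 0 (size 2, align 2) → ends 2; pad 6 to align 8 for c; c at 8 (size 8, align 8) → ends 16; e at 16 (size 8, align 8) → ends 24; a at 24 (size 1, align 1) → ends 25; pad 3 to align 4 for g; g at 28 (size 4, align 4) → ends 32; total 32 bytes, alignment 8
port at 0 (size 2, align 2) → ends 2
pad 2 to align 4 for seq
seq at 4 (size 4, align 4) → ends 8
dst at 8 (size 8, align 8) → ends 16
payload_len at 16 (size 4, align 4) → ends 20
pad 4 to align 8 for window
window at 24 (size 32, align 8) → ends 56
proto at 56 (size 1, align 1) → ends 57
tail pad 7 to reach multiple of 8
total 64 bytes, alignment 8
array of 10: 10 × 64 = 640

640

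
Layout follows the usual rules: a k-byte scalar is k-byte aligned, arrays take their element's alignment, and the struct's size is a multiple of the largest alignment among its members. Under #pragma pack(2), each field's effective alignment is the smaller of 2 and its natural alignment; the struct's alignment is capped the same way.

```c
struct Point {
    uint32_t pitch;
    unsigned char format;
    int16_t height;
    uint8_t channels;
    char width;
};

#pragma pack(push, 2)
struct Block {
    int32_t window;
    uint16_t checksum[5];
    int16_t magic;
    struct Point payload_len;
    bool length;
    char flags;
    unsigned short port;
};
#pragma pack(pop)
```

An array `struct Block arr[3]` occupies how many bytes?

Point: pitch at 0 (size 4, align 4) → ends 4; format at 4 (size 1, align 1) → ends 5; pad 1 to align 2 for height; height at 6 (size 2, align 2) → ends 8; channels at 8 (size 1, align 1) → ends 9; width at 9 (size 1, align 1) → ends 10; tail pad 2 to reach multiple of 4; total 12 bytes, alignment 4
window at 0 (size 4, align 2) → ends 4
checksum at 4 (size 10, align 2) → ends 14
magic at 14 (size 2, align 2) → ends 16
payload_len at 16 (size 12, align 2) → ends 28
length at 28 (size 1, align 1) → ends 29
flags at 29 (size 1, align 1) → ends 30
port at 30 (size 2, align 2) → ends 32
total 32 bytes, alignment 2
array of 3: 3 × 32 = 96

96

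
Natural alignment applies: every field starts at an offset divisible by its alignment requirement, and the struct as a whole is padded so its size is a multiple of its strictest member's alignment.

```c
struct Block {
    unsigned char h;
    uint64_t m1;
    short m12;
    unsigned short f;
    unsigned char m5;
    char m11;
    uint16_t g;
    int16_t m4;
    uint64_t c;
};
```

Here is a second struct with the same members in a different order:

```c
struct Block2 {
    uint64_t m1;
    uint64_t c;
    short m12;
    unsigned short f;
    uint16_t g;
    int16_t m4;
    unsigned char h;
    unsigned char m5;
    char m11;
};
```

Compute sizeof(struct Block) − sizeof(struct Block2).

@0: h [1B, align 1] → 1
+7 pad (align 8)
@8: m1 [8B, align 8] → 16
@16: m12 [2B, align 2] → 18
@18: f [2B, align 2] → 20
@20: m5 [1B, align 1] → 21
@21: m11 [1B, align 1] → 22
@22: g [2B, align 2] → 24
@24: m4 [2B, align 2] → 26
+6 pad (align 8)
@32: c [8B, align 8] → 40
size 40, align 8
— Block2 —
@0: m1 [8B, align 8] → 8
@8: c [8B, align 8] → 16
@16: m12 [2B, align 2] → 18
@18: f [2B, align 2] → 20
@20: g [2B, align 2] → 22
@22: m4 [2B, align 2] → 24
@24: h [1B, align 1] → 25
@25: m5 [1B, align 1] → 26
@26: m11 [1B, align 1] → 27
+5 tail pad (align 8)
size 32, align 8
40 − 32 = 8

8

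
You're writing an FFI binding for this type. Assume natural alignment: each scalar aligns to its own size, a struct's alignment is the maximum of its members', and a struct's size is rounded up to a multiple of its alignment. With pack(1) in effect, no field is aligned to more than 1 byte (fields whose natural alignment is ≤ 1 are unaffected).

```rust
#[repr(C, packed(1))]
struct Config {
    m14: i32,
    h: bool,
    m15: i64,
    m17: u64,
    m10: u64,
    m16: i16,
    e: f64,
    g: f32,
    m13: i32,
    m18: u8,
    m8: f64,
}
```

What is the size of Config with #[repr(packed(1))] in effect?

56

@0: m14 [4B, align 1] → 4
@4: h [1B, align 1] → 5
@5: m15 [8B, align 1] → 13
@13: m17 [8B, align 1] → 21
@21: m10 [8B, align 1] → 29
@29: m16 [2B, align 1] → 31
@31: e [8B, align 1] → 39
@39: g [4B, align 1] → 43
@43: m13 [4B, align 1] → 47
@47: m18 [1B, align 1] → 48
@48: m8 [8B, align 1] → 56
size 56, align 1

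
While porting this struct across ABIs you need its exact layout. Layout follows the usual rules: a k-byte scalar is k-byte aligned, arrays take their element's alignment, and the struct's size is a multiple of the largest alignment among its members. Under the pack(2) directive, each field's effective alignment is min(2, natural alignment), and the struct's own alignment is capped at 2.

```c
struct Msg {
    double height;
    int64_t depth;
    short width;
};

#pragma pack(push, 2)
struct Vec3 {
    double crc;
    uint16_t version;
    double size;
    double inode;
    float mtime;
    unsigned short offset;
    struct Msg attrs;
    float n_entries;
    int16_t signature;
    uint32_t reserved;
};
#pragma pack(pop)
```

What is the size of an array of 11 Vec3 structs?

Msg: 0..8  height  (8B, 8-aligned); 8..16  depth  (8B, 8-aligned); 16..18  width  (2B, 2-aligned); 18..24  -- tail padding (6B); sizeof = 24, alignof = 8
0..8  crc  (8B, 2-aligned)
8..10  version  (2B, 2-aligned)
10..18  size  (8B, 2-aligned)
18..26  inode  (8B, 2-aligned)
26..30  mtime  (4B, 2-aligned)
30..32  offset  (2B, 2-aligned)
32..56  attrs  (24B, 2-aligned)
56..60  n_entries  (4B, 2-aligned)
60..62  signature  (2B, 2-aligned)
62..66  reserved  (4B, 2-aligned)
sizeof = 66, alignof = 2
array of 11: 11 × 66 = 726

726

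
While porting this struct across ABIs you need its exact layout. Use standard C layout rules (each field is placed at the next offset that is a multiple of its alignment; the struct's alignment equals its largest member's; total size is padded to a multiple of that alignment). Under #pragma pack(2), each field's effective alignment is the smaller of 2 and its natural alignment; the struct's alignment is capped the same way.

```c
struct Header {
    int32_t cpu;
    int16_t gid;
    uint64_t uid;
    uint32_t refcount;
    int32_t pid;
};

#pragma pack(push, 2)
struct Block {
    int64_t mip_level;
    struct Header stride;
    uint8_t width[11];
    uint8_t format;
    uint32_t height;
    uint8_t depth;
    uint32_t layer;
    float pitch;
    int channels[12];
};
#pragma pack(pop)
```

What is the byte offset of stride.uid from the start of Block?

16

Header: 0..4  cpu  (4B, 4-aligned); 4..6  gid  (2B, 2-aligned); 6..8  -- padding (2B); 8..16  uid  (8B, 8-aligned); 16..20  refcount  (4B, 4-aligned); 20..24  pid  (4B, 4-aligned); sizeof = 24, alignof = 8
0..8  mip_level  (8B, 2-aligned)
8..32  stride  (24B, 2-aligned)
within Header: uid at 8
8 + 8 = 16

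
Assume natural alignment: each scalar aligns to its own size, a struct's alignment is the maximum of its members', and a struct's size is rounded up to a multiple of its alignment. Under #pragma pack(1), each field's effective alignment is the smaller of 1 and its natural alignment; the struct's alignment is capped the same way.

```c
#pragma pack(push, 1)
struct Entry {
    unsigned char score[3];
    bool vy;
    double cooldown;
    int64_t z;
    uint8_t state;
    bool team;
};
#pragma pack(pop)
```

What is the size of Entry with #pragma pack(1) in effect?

score at 0 (size 3, align 1) → ends 3
vy at 3 (size 1, align 1) → ends 4
cooldown at 4 (size 8, align 1) → ends 12
z at 12 (size 8, align 1) → ends 20
state at 20 (size 1, align 1) → ends 21
team at 21 (size 1, align 1) → ends 22
total 22 bytes, alignment 1

22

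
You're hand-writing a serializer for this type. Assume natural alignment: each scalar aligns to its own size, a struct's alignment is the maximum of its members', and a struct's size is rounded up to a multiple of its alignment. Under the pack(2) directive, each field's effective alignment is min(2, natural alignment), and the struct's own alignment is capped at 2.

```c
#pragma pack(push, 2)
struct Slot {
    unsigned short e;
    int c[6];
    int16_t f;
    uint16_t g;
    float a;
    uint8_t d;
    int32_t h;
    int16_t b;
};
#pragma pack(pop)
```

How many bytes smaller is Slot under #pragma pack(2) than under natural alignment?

natural layout:
  0..2  e  (2B, 2-aligned)
  2..4  -- padding (2B)
  4..28  c  (24B, 4-aligned)
  28..30  f  (2B, 2-aligned)
  30..32  g  (2B, 2-aligned)
  32..36  a  (4B, 4-aligned)
  36..37  d  (1B, 1-aligned)
  37..40  -- padding (3B)
  40..44  h  (4B, 4-aligned)
  44..46  b  (2B, 2-aligned)
  46..48  -- tail padding (2B)
  sizeof = 48, alignof = 4
packed(2) layout:
  0..2  e  (2B, 2-aligned)
  2..26  c  (24B, 2-aligned)
  26..28  f  (2B, 2-aligned)
  28..30  g  (2B, 2-aligned)
  30..34  a  (4B, 2-aligned)
  34..35  d  (1B, 1-aligned)
  35..36  -- padding (1B)
  36..40  h  (4B, 2-aligned)
  40..42  b  (2B, 2-aligned)
  sizeof = 42, alignof = 2
48 − 42 = 6

6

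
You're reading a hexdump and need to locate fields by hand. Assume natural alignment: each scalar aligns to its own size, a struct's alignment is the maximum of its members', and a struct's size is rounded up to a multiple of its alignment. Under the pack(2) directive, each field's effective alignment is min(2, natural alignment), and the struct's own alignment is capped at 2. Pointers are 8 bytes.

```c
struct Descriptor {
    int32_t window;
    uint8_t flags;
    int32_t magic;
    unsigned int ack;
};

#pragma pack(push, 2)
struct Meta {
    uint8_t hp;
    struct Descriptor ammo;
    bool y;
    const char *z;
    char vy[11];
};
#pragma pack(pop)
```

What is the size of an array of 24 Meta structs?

Descriptor: @0: window [4B, align 4] → 4; @4: flags [1B, align 1] → 5; +3 pad (align 4); @8: magic [4B, align 4] → 12; @12: ack [4B, align 4] → 16; size 16, align 4
@0: hp [1B, align 1] → 1
+1 pad (align 2)
@2: ammo [16B, align 2] → 18
@18: y [1B, align 1] → 19
+1 pad (align 2)
@20: z [8B, align 2] → 28
@28: vy [11B, align 1] → 39
+1 tail pad (align 2)
size 40, align 2
array of 24: 24 × 40 = 960

960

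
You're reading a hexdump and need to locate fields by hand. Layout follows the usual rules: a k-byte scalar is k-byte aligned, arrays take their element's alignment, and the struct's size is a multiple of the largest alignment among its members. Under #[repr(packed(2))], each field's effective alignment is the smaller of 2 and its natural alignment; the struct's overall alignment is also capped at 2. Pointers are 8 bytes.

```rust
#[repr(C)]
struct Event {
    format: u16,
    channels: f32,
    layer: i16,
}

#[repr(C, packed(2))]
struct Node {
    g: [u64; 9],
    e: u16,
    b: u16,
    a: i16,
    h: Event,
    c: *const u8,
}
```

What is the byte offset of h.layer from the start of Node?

86

Event: format at 0 (size 2, align 2) → ends 2; pad 2 to align 4 for channels; channels at 4 (size 4, align 4) → ends 8; layer at 8 (size 2, align 2) → ends 10; tail pad 2 to reach multiple of 4; total 12 bytes, alignment 4
g at 0 (size 72, align 2) → ends 72
e at 72 (size 2, align 2) → ends 74
b at 74 (size 2, align 2) → ends 76
a at 76 (size 2, align 2) → ends 78
h at 78 (size 12, align 2) → ends 90
within Event: layer at 8
78 + 8 = 86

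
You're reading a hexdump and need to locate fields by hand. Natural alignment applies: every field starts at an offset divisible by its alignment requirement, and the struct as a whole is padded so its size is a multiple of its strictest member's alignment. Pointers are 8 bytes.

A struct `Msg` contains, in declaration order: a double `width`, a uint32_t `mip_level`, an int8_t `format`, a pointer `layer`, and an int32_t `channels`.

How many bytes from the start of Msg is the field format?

12

width at 0 (size 8, align 8) → ends 8
mip_level at 8 (size 4, align 4) → ends 12
format at 12 (size 1, align 1) → ends 13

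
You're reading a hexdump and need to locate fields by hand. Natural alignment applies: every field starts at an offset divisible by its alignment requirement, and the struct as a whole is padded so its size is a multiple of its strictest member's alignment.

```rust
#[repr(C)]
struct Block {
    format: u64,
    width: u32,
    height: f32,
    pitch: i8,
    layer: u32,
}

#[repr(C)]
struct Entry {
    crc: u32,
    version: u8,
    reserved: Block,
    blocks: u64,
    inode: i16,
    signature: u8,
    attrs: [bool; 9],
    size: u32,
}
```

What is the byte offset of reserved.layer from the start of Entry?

Block: 0..8  format  (8B, 8-aligned); 8..12  width  (4B, 4-aligned); 12..16  height  (4B, 4-aligned); 16..17  pitch  (1B, 1-aligned); 17..20  -- padding (3B); 20..24  layer  (4B, 4-aligned); sizeof = 24, alignof = 8
0..4  crc  (4B, 4-aligned)
4..5  version  (1B, 1-aligned)
5..8  -- padding (3B)
8..32  reserved  (24B, 8-aligned)
within Block: layer at 20
8 + 20 = 28

28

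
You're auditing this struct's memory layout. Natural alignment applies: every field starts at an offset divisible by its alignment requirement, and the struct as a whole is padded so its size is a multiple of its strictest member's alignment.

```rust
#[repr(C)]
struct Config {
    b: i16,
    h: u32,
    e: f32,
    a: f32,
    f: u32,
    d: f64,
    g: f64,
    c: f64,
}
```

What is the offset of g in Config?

0..2  b  (2B, 2-aligned)
2..4  -- padding (2B)
4..8  h  (4B, 4-aligned)
8..12  e  (4B, 4-aligned)
12..16  a  (4B, 4-aligned)
16..20  f  (4B, 4-aligned)
20..24  -- padding (4B)
24..32  d  (8B, 8-aligned)
32..40  g  (8B, 8-aligned)

32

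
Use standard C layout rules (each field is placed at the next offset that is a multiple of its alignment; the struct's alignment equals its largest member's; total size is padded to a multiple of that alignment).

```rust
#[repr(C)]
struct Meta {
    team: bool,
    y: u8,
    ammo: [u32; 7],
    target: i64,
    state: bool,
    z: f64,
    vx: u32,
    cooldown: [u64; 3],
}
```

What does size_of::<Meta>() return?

@0: team [1B, align 1] → 1
@1: y [1B, align 1] → 2
+2 pad (align 4)
@4: ammo [28B, align 4] → 32
@32: target [8B, align 8] → 40
@40: state [1B, align 1] → 41
+7 pad (align 8)
@48: z [8B, align 8] → 56
@56: vx [4B, align 4] → 60
+4 pad (align 8)
@64: cooldown [24B, align 8] → 88
size 88, align 8

88 bytes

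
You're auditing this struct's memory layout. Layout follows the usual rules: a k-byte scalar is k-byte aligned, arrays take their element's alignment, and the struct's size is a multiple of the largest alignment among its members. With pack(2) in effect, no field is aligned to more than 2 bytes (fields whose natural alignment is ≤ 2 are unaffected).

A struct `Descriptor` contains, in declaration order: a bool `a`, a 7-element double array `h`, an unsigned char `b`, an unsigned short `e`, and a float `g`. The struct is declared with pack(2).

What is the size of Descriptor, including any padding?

a at 0 (size 1, align 1) → ends 1
pad 1 to align 2 for h
h at 2 (size 56, align 2) → ends 58
b at 58 (size 1, align 1) → ends 59
pad 1 to align 2 for e
e at 60 (size 2, align 2) → ends 62
g at 62 (size 4, align 2) → ends 66
total 66 bytes, alignment 2

66 bytes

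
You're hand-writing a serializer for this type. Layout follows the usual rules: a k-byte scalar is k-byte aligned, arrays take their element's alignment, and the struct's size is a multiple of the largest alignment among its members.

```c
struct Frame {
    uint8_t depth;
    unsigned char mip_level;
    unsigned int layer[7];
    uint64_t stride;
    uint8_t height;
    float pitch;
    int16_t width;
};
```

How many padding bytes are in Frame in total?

0..1  depth  (1B, 1-aligned)
1..2  mip_level  (1B, 1-aligned)
2..4  -- padding (2B)
4..32  layer  (28B, 4-aligned)
32..40  stride  (8B, 8-aligned)
40..41  height  (1B, 1-aligned)
41..44  -- padding (3B)
44..48  pitch  (4B, 4-aligned)
48..50  width  (2B, 2-aligned)
50..56  -- tail padding (6B)
sizeof = 56, alignof = 8
data bytes 45, size 56 → padding 11

11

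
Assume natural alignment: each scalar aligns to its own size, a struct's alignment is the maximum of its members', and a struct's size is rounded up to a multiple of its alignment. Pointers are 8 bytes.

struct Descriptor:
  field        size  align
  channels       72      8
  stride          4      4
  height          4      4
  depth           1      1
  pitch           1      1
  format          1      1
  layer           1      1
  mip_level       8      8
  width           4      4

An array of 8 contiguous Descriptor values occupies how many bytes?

832

channels at 0 (size 72, align 8) → ends 72
stride at 72 (size 4, align 4) → ends 76
height at 76 (size 4, align 4) → ends 80
depth at 80 (size 1, align 1) → ends 81
pitch at 81 (size 1, align 1) → ends 82
format at 82 (size 1, align 1) → ends 83
layer at 83 (size 1, align 1) → ends 84
pad 4 to align 8 for mip_level
mip_level at 88 (size 8, align 8) → ends 96
width at 96 (size 4, align 4) → ends 100
tail pad 4 to reach multiple of 8
total 104 bytes, alignment 8
array of 8: 8 × 104 = 832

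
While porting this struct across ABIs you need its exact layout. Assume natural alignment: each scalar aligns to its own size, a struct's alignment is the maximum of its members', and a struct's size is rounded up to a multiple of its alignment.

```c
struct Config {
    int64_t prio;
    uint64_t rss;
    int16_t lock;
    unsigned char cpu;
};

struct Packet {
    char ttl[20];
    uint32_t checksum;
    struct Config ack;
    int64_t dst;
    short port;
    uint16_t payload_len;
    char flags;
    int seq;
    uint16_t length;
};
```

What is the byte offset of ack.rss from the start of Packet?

32

Config: 0..8  prio  (8B, 8-aligned); 8..16  rss  (8B, 8-aligned); 16..18  lock  (2B, 2-aligned); 18..19  cpu  (1B, 1-aligned); 19..24  -- tail padding (5B); sizeof = 24, alignof = 8
0..20  ttl  (20B, 1-aligned)
20..24  checksum  (4B, 4-aligned)
24..48  ack  (24B, 8-aligned)
within Config: rss at 8
24 + 8 = 32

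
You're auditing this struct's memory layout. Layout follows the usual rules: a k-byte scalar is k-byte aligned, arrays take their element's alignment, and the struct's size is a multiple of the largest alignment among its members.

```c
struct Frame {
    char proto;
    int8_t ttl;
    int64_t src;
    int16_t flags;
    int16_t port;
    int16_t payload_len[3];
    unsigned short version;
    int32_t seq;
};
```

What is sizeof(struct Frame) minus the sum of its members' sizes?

6

@0: proto [1B, align 1] → 1
@1: ttl [1B, align 1] → 2
+6 pad (align 8)
@8: src [8B, align 8] → 16
@16: flags [2B, align 2] → 18
@18: port [2B, align 2] → 20
@20: payload_len [6B, align 2] → 26
@26: version [2B, align 2] → 28
@28: seq [4B, align 4] → 32
size 32, align 8
data bytes 26, size 32 → padding 6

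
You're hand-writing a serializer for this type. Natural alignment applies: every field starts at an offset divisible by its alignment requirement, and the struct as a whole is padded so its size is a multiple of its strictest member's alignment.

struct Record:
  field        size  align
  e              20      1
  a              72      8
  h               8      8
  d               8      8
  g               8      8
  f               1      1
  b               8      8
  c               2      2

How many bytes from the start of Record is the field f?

e at 0 (size 20, align 1) → ends 20
pad 4 to align 8 for a
a at 24 (size 72, align 8) → ends 96
h at 96 (size 8, align 8) → ends 104
d at 104 (size 8, align 8) → ends 112
g at 112 (size 8, align 8) → ends 120
f at 120 (size 1, align 1) → ends 121

120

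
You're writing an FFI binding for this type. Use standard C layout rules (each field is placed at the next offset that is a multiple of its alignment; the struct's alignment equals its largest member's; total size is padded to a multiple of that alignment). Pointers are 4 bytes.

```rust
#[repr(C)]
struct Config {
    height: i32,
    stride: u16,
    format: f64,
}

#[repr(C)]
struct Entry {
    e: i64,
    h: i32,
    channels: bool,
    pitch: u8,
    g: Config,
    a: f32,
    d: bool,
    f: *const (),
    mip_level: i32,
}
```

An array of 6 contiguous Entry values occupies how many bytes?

Config: @0: height [4B, align 4] → 4; @4: stride [2B, align 2] → 6; +2 pad (align 8); @8: format [8B, align 8] → 16; size 16, align 8
@0: e [8B, align 8] → 8
@8: h [4B, align 4] → 12
@12: channels [1B, align 1] → 13
@13: pitch [1B, align 1] → 14
+2 pad (align 8)
@16: g [16B, align 8] → 32
@32: a [4B, align 4] → 36
@36: d [1B, align 1] → 37
+3 pad (align 4)
@40: f [4B, align 4] → 44
@44: mip_level [4B, align 4] → 48
size 48, align 8
array of 6: 6 × 48 = 288

288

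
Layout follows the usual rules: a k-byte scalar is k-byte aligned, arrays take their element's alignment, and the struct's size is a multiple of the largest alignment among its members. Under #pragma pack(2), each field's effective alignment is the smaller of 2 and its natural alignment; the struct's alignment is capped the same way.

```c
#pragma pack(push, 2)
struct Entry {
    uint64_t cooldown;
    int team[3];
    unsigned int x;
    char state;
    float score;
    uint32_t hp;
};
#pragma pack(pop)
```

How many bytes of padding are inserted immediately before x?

0

0..8  cooldown  (8B, 2-aligned)
8..20  team  (12B, 2-aligned)
20..24  x  (4B, 2-aligned)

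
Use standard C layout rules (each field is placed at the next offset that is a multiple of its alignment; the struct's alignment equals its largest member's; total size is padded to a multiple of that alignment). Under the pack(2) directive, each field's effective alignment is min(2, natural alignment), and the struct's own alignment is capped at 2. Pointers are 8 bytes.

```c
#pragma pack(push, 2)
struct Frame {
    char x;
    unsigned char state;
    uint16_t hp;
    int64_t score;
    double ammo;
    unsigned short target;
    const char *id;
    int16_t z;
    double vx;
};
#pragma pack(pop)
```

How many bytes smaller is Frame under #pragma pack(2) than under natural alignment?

natural layout:
  @0: x [1B, align 1] → 1
  @1: state [1B, align 1] → 2
  @2: hp [2B, align 2] → 4
  +4 pad (align 8)
  @8: score [8B, align 8] → 16
  @16: ammo [8B, align 8] → 24
  @24: target [2B, align 2] → 26
  +6 pad (align 8)
  @32: id [8B, align 8] → 40
  @40: z [2B, align 2] → 42
  +6 pad (align 8)
  @48: vx [8B, align 8] → 56
  size 56, align 8
packed(2) layout:
  @0: x [1B, align 1] → 1
  @1: state [1B, align 1] → 2
  @2: hp [2B, align 2] → 4
  @4: score [8B, align 2] → 12
  @12: ammo [8B, align 2] → 20
  @20: target [2B, align 2] → 22
  @22: id [8B, align 2] → 30
  @30: z [2B, align 2] → 32
  @32: vx [8B, align 2] → 40
  size 40, align 2
56 − 40 = 16

16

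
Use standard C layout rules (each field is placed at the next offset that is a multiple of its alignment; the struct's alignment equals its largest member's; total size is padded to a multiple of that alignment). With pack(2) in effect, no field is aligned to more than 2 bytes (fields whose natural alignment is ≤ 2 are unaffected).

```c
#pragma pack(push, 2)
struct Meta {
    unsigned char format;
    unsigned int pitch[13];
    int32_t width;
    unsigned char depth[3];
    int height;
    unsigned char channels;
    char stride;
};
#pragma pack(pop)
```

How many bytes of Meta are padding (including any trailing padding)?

@0: format [1B, align 1] → 1
+1 pad (align 2)
@2: pitch [52B, align 2] → 54
@54: width [4B, align 2] → 58
@58: depth [3B, align 1] → 61
+1 pad (align 2)
@62: height [4B, align 2] → 66
@66: channels [1B, align 1] → 67
@67: stride [1B, align 1] → 68
size 68, align 2
data bytes 66, size 68 → padding 2

2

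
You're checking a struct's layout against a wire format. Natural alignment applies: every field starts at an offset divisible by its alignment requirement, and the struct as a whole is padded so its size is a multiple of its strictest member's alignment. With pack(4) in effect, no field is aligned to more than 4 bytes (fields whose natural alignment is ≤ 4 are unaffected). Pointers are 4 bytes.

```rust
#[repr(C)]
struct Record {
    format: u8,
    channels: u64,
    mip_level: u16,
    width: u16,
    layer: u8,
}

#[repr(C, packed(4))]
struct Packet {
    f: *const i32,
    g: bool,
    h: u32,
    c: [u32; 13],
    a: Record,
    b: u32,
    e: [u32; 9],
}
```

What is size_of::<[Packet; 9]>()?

Record: format at 0 (size 1, align 1) → ends 1; pad 7 to align 8 for channels; channels at 8 (size 8, align 8) → ends 16; mip_level at 16 (size 2, align 2) → ends 18; width at 18 (size 2, align 2) → ends 20; layer at 20 (size 1, align 1) → ends 21; tail pad 3 to reach multiple of 8; total 24 bytes, alignment 8
f at 0 (size 4, align 4) → ends 4
g at 4 (size 1, align 1) → ends 5
pad 3 to align 4 for h
h at 8 (size 4, align 4) → ends 12
c at 12 (size 52, align 4) → ends 64
a at 64 (size 24, align 4) → ends 88
b at 88 (size 4, align 4) → ends 92
e at 92 (size 36, align 4) → ends 128
total 128 bytes, alignment 4
array of 9: 9 × 128 = 1152

1152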